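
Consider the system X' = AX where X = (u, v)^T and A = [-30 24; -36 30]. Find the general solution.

Coefficient matrix A = [[-30, 24], [-36, 30]].
Characteristic polynomial det(A - λI) = λ^2 - 36 = 0.
Eigenvalues λ = 6, -6.
For λ=6: (A-λI) row 1 is [-36, 24], so an eigenvector is (2, 3).
For λ=-6: (A-λI) row 1 is [-24, 24], so an eigenvector is (-1, -1).
General solution: c_1e^(6t)(2,3) + c_2e^(-6t)(-1,-1).

u(t) = 2c_1e^(6t) - c_2e^(-6t), v(t) = 3c_1e^(6t) - c_2e^(-6t)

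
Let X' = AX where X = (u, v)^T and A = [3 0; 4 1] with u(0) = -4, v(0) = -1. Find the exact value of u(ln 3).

A = [[3,0],[4,1]]; eigenvalues λ = 1, 3.
Eigenvectors: (0,1) for λ=1, (1,2) for λ=3.
From the initial condition, c_1 = 7, c_2 = -4.
u(ln 3) = (7)(3^1)(0) + (-4)(3^3)(1) = -108.

-108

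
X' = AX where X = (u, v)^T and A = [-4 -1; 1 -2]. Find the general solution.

Coefficient matrix A = [[-4, -1], [1, -2]].
Characteristic polynomial det(A - λI) = λ^2 + 6λ + 9 = 0.
Single eigenvalue λ = -3 with algebraic multiplicity 2.
Eigenvector v = (1,-1); generalized eigenvector w with (A-λI)w=v is (1,-2).
General solution: e^(-3t)[K_1·v + K_2·(t·v + w)].

u(t) = K_1e^(-3t) + K_2te^(-3t) + K_2e^(-3t), v(t) = -K_1e^(-3t) - K_2te^(-3t) - 2K_2e^(-3t)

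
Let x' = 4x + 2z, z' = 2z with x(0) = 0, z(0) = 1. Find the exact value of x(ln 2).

A = [[4,2],[0,2]]; eigenvalues λ = 2, 4.
Eigenvectors: (-1,1) for λ=2, (-1,0) for λ=4.
From the initial condition, c_1 = 1, c_2 = -1.
x(ln 2) = (1)(2^2)(-1) + (-1)(2^4)(-1) = 12.

12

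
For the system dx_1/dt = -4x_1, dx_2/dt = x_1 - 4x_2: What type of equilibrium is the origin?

A = [[-4,0],[1,-4]]; det(A-λI) = λ^2 + 8λ + 16.
repeated λ = -4 with a single eigenvector.

stable improper node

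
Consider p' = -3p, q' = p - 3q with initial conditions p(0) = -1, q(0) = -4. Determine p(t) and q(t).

p(t) = -e^(-3t), q(t) = -te^(-3t) - 4e^(-3t)

Coefficient matrix A = [[-3, 0], [1, -3]].
Characteristic polynomial det(A - λI) = λ^2 + 6λ + 9 = 0.
Single eigenvalue λ = -3 with algebraic multiplicity 2.
Eigenvector v = (0,1); generalized eigenvector w with (A-λI)w=v is (1,2).
General solution: e^(-3t)[C_1·v + C_2·(t·v + w)].
Applying p(0)=-1, q(0)=-4 gives C_1=-2, C_2=-1.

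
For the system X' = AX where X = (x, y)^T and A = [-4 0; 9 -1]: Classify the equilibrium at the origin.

stable node

A = [[-4,0],[9,-1]]; det(A-λI) = λ^2 + 5λ + 4.
λ = -1, -4: both negative.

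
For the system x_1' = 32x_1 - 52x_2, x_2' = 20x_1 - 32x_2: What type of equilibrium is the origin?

center

A = [[32,-52],[20,-32]]; det(A-λI) = λ^2 + 16.
λ = 0 ± 4i: zero real part.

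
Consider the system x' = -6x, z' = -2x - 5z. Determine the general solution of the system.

x(t) = c_1e^(-6t), z(t) = 2c_1e^(-6t) + c_2e^(-5t)

Coefficient matrix A = [[-6, 0], [-2, -5]].
Characteristic polynomial det(A - λI) = λ^2 + 11λ + 30 = 0.
Eigenvalues λ = -6, -5.
For λ=-6: (A-λI) row 2 is [-2, 1], so an eigenvector is (1, 2).
For λ=-5: (A-λI) row 1 is [-1, 0], so an eigenvector is (0, 1).
General solution: c_1e^(-6t)(1,2) + c_2e^(-5t)(0,1).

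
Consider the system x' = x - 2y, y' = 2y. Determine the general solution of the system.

x(t) = -2C_1e^(2t) - C_2e^(t), y(t) = C_1e^(2t)

Coefficient matrix A = [[1, -2], [0, 2]].
Characteristic polynomial det(A - λI) = λ^2 - 3λ + 2 = 0.
Eigenvalues λ = 2, 1.
For λ=2: (A-λI) row 1 is [-1, -2], so an eigenvector is (-2, 1).
For λ=1: (A-λI) row 1 is [0, -2], so an eigenvector is (-1, 0).
General solution: C_1e^(2t)(-2,1) + C_2e^(t)(-1,0).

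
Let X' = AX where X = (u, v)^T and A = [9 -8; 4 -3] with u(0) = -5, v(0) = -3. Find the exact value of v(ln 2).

A = [[9,-8],[4,-3]]; eigenvalues λ = 5, 1.
Eigenvectors: (2,1) for λ=5, (-1,-1) for λ=1.
From the initial condition, c_1 = -2, c_2 = 1.
v(ln 2) = (-2)(2^5)(1) + (1)(2^1)(-1) = -66.

-66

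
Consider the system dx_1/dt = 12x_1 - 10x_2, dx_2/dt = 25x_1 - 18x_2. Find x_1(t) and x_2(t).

Coefficient matrix A = [[12, -10], [25, -18]].
Characteristic polynomial det(A - λI) = λ^2 + 6λ + 34 = 0.
Eigenvalues λ = -3 ± 5i (complex conjugate pair).
For λ=-3+5i: an eigenvector is (1,2) - i(-1,-1) = (1 + i, 2 + i).
A real fundamental pair from Re and Im of e^((-3+5i)t)v: X_1 = e^(-3t)(cos(5t)·(1,2) + sin(5t)·(-1,-1)), X_2 = e^(-3t)(sin(5t)·(1,2) - cos(5t)·(-1,-1)).
General solution: c_1X_1 + c_2X_2.

x_1(t) = -c_1e^(-3t)sin(5t) + c_1e^(-3t)cos(5t) + c_2e^(-3t)sin(5t) + c_2e^(-3t)cos(5t), x_2(t) = -c_1e^(-3t)sin(5t) + 2c_1e^(-3t)cos(5t) + 2c_2e^(-3t)sin(5t) + c_2e^(-3t)cos(5t)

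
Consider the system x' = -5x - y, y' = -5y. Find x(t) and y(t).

x(t) = K_1e^(-5t) + K_2te^(-5t) + 3K_2e^(-5t), y(t) = -K_2e^(-5t)

Coefficient matrix A = [[-5, -1], [0, -5]].
Characteristic polynomial det(A - λI) = λ^2 + 10λ + 25 = 0.
Single eigenvalue λ = -5 with algebraic multiplicity 2.
Eigenvector v = (1,0); generalized eigenvector w with (A-λI)w=v is (3,-1).
General solution: e^(-5t)[K_1·v + K_2·(t·v + w)].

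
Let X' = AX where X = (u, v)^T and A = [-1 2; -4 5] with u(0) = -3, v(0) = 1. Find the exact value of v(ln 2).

A = [[-1,2],[-4,5]]; eigenvalues λ = 1, 3.
Eigenvectors: (-1,-1) for λ=1, (1,2) for λ=3.
From the initial condition, c_1 = 7, c_2 = 4.
v(ln 2) = (7)(2^1)(-1) + (4)(2^3)(2) = 50.

50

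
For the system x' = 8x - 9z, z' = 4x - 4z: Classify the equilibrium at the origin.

unstable improper node

A = [[8,-9],[4,-4]]; det(A-λI) = λ^2 - 4λ + 4.
repeated λ = 2 with a single eigenvector.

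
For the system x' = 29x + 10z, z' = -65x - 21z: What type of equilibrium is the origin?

unstable spiral

A = [[29,10],[-65,-21]]; det(A-λI) = λ^2 - 8λ + 41.
λ = 4 ± 5i: positive real part.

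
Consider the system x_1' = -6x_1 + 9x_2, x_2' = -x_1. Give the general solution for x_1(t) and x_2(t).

Coefficient matrix A = [[-6, 9], [-1, 0]].
Characteristic polynomial det(A - λI) = λ^2 + 6λ + 9 = 0.
Single eigenvalue λ = -3 with algebraic multiplicity 2.
Eigenvector v = (-3,-1); generalized eigenvector w with (A-λI)w=v is (1,0).
General solution: e^(-3t)[c_1·v + c_2·(t·v + w)].

x_1(t) = -3c_1e^(-3t) - 3c_2te^(-3t) + c_2e^(-3t), x_2(t) = -c_1e^(-3t) - c_2te^(-3t)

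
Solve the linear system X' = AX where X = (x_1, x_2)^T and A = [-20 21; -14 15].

Coefficient matrix A = [[-20, 21], [-14, 15]].
Characteristic polynomial det(A - λI) = λ^2 + 5λ - 6 = 0.
Eigenvalues λ = 1, -6.
For λ=1: (A-λI) row 1 is [-21, 21], so an eigenvector is (1, 1).
For λ=-6: (A-λI) row 1 is [-14, 21], so an eigenvector is (-3, -2).
General solution: C_1e^(t)(1,1) + C_2e^(-6t)(-3,-2).

x_1(t) = C_1e^(t) - 3C_2e^(-6t), x_2(t) = C_1e^(t) - 2C_2e^(-6t)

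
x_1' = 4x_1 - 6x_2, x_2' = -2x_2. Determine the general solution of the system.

x_1(t) = -c_1e^(-2t) + c_2e^(4t), x_2(t) = -c_1e^(-2t)

Coefficient matrix A = [[4, -6], [0, -2]].
Characteristic polynomial det(A - λI) = λ^2 - 2λ - 8 = 0.
Eigenvalues λ = -2, 4.
For λ=-2: (A-λI) row 1 is [6, -6], so an eigenvector is (-1, -1).
For λ=4: (A-λI) row 1 is [0, -6], so an eigenvector is (1, 0).
General solution: c_1e^(-2t)(-1,-1) + c_2e^(4t)(1,0).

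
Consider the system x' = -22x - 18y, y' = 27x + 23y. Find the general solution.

Coefficient matrix A = [[-22, -18], [27, 23]].
Characteristic polynomial det(A - λI) = λ^2 - λ - 20 = 0.
Eigenvalues λ = 5, -4.
For λ=5: (A-λI) row 1 is [-27, -18], so an eigenvector is (2, -3).
For λ=-4: (A-λI) row 1 is [-18, -18], so an eigenvector is (-1, 1).
General solution: C_1e^(5t)(2,-3) + C_2e^(-4t)(-1,1).

x(t) = 2C_1e^(5t) - C_2e^(-4t), y(t) = -3C_1e^(5t) + C_2e^(-4t)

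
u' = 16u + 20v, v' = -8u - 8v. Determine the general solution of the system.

u(t) = 2c_1e^(4t)sin(4t) - c_1e^(4t)cos(4t) - c_2e^(4t)sin(4t) - 2c_2e^(4t)cos(4t), v(t) = -c_1e^(4t)sin(4t) + c_1e^(4t)cos(4t) + c_2e^(4t)sin(4t) + c_2e^(4t)cos(4t)

Coefficient matrix A = [[16, 20], [-8, -8]].
Characteristic polynomial det(A - λI) = λ^2 - 8λ + 32 = 0.
Eigenvalues λ = 4 ± 4i (complex conjugate pair).
For λ=4+4i: an eigenvector is (-1,1) - i(2,-1) = (-1 - 2i, 1 + i).
A real fundamental pair from Re and Im of e^((4+4i)t)v: X_1 = e^(4t)(cos(4t)·(-1,1) + sin(4t)·(2,-1)), X_2 = e^(4t)(sin(4t)·(-1,1) - cos(4t)·(2,-1)).
General solution: c_1X_1 + c_2X_2.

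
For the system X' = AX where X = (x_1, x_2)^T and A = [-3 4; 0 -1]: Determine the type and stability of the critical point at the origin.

stable node

A = [[-3,4],[0,-1]]; det(A-λI) = λ^2 + 4λ + 3.
λ = -1, -3: both negative.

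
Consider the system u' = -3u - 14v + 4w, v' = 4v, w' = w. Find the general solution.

u(t) = K_1e^(-3t) - 2K_2e^(4t) + K_3e^(t), v(t) = K_2e^(4t), w(t) = K_3e^(t)

Coefficient matrix A = [[-3, -14, 4], [0, 4, 0], [0, 0, 1]].
det(A - λI) = 0 gives eigenvalues λ = -3, 4, 1.
For λ=-3: eigenvector (1,0,0).
For λ=4: eigenvector (-2,1,0).
For λ=1: eigenvector (1,0,1).
General solution: K_1e^(-3t)(1,0,0) + K_2e^(4t)(-2,1,0) + K_3e^(t)(1,0,1).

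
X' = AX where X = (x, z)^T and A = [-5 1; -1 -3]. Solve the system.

x(t) = -C_1e^(-4t) - C_2te^(-4t) - C_2e^(-4t), z(t) = -C_1e^(-4t) - C_2te^(-4t) - 2C_2e^(-4t)

Coefficient matrix A = [[-5, 1], [-1, -3]].
Characteristic polynomial det(A - λI) = λ^2 + 8λ + 16 = 0.
Single eigenvalue λ = -4 with algebraic multiplicity 2.
Eigenvector v = (-1,-1); generalized eigenvector w with (A-λI)w=v is (-1,-2).
General solution: e^(-4t)[C_1·v + C_2·(t·v + w)].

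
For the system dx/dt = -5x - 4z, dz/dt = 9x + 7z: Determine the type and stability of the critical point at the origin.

A = [[-5,-4],[9,7]]; det(A-λI) = λ^2 - 2λ + 1.
repeated λ = 1 with a single eigenvector.

unstable improper node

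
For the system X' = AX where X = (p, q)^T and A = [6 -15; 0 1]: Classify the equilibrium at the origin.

unstable node

A = [[6,-15],[0,1]]; det(A-λI) = λ^2 - 7λ + 6.
λ = 1, 6: both positive.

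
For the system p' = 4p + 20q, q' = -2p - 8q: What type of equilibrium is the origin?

A = [[4,20],[-2,-8]]; det(A-λI) = λ^2 + 4λ + 8.
λ = -2 ± 2i: negative real part.

stable spiral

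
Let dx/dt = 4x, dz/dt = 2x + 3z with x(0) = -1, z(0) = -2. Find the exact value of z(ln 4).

-512

A = [[4,0],[2,3]]; eigenvalues λ = 4, 3.
Eigenvectors: (-1,-2) for λ=4, (0,1) for λ=3.
From the initial condition, c_1 = 1, c_2 = 0.
z(ln 4) = (1)(4^4)(-2) + (0)(4^3)(1) = -512.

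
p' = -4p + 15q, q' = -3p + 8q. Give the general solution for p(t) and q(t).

p(t) = -C_1e^(2t)sin(3t) - 2C_1e^(2t)cos(3t) - 2C_2e^(2t)sin(3t) + C_2e^(2t)cos(3t), q(t) = -C_1e^(2t)cos(3t) - C_2e^(2t)sin(3t)

Coefficient matrix A = [[-4, 15], [-3, 8]].
Characteristic polynomial det(A - λI) = λ^2 - 4λ + 13 = 0.
Eigenvalues λ = 2 ± 3i (complex conjugate pair).
For λ=2+3i: an eigenvector is (-2,-1) - i(-1,0) = (-2 + i, -1).
A real fundamental pair from Re and Im of e^((2+3i)t)v: X_1 = e^(2t)(cos(3t)·(-2,-1) + sin(3t)·(-1,0)), X_2 = e^(2t)(sin(3t)·(-2,-1) - cos(3t)·(-1,0)).
General solution: C_1X_1 + C_2X_2.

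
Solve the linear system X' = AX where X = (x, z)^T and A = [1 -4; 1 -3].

Coefficient matrix A = [[1, -4], [1, -3]].
Characteristic polynomial det(A - λI) = λ^2 + 2λ + 1 = 0.
Single eigenvalue λ = -1 with algebraic multiplicity 2.
Eigenvector v = (-2,-1); generalized eigenvector w with (A-λI)w=v is (-1,0).
General solution: e^(-t)[K_1·v + K_2·(t·v + w)].

x(t) = -2K_1e^(-t) - 2K_2te^(-t) - K_2e^(-t), z(t) = -K_1e^(-t) - K_2te^(-t)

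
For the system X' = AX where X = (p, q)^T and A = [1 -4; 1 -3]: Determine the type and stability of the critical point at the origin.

stable improper node

A = [[1,-4],[1,-3]]; det(A-λI) = λ^2 + 2λ + 1.
repeated λ = -1 with a single eigenvector.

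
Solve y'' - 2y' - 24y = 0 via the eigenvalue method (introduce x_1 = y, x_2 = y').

Let x_1 = y, x_2 = y'. Then x_1' = x_2 and x_2' = 24x_1 + 2x_2.
A = [[0,1],[24,2]]; det(A-λI) = λ^2 - 2λ - 24.
Eigenvalues λ = -4, 6 with eigenvectors (1,-4), (1,6).

y(t) = C_1e^(-4t) + C_2e^(6t)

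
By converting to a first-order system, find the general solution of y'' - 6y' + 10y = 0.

y(t) = C_1e^(3t)cos(t) + C_2e^(3t)sin(t)

Let x_1 = y, x_2 = y'. Then x_1' = x_2 and x_2' = -10x_1 + 6x_2.
A = [[0,1],[-10,6]]; det(A-λI) = λ^2 - 6λ + 10.
Eigenvalues λ = 3 ± i.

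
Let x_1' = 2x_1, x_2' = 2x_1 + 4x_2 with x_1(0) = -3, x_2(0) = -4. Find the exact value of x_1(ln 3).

-27

A = [[2,0],[2,4]]; eigenvalues λ = 2, 4.
Eigenvectors: (-1,1) for λ=2, (0,1) for λ=4.
From the initial condition, c_1 = 3, c_2 = -7.
x_1(ln 3) = (3)(3^2)(-1) + (-7)(3^4)(0) = -27.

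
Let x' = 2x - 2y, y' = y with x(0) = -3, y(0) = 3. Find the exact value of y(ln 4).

12

A = [[2,-2],[0,1]]; eigenvalues λ = 2, 1.
Eigenvectors: (1,0) for λ=2, (2,1) for λ=1.
From the initial condition, c_1 = -9, c_2 = 3.
y(ln 4) = (-9)(4^2)(0) + (3)(4^1)(1) = 12.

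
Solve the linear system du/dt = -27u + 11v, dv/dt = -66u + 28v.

Coefficient matrix A = [[-27, 11], [-66, 28]].
Characteristic polynomial det(A - λI) = λ^2 - λ - 30 = 0.
Eigenvalues λ = -5, 6.
For λ=-5: (A-λI) row 1 is [-22, 11], so an eigenvector is (1, 2).
For λ=6: (A-λI) row 1 is [-33, 11], so an eigenvector is (-1, -3).
General solution: K_1e^(-5t)(1,2) + K_2e^(6t)(-1,-3).

u(t) = K_1e^(-5t) - K_2e^(6t), v(t) = 2K_1e^(-5t) - 3K_2e^(6t)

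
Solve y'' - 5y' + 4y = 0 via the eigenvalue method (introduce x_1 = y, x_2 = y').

y(t) = C_1e^(t) + C_2e^(4t)

Let x_1 = y, x_2 = y'. Then x_1' = x_2 and x_2' = -4x_1 + 5x_2.
A = [[0,1],[-4,5]]; det(A-λI) = λ^2 - 5λ + 4.
Eigenvalues λ = 1, 4 with eigenvectors (1,1), (1,4).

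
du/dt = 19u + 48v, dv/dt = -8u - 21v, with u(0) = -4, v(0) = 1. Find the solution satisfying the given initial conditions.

Coefficient matrix A = [[19, 48], [-8, -21]].
Characteristic polynomial det(A - λI) = λ^2 + 2λ - 15 = 0.
Eigenvalues λ = -5, 3.
For λ=-5: (A-λI) row 1 is [24, 48], so an eigenvector is (-2, 1).
For λ=3: (A-λI) row 1 is [16, 48], so an eigenvector is (3, -1).
General solution: K_1e^(-5t)(-2,1) + K_2e^(3t)(3,-1).
Applying u(0)=-4, v(0)=1 gives K_1=-1, K_2=-2.

u(t) = -6e^(3t) + 2e^(-5t), v(t) = 2e^(3t) - e^(-5t)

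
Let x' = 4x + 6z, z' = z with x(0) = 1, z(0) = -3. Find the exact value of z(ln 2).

A = [[4,6],[0,1]]; eigenvalues λ = 4, 1.
Eigenvectors: (-1,0) for λ=4, (2,-1) for λ=1.
From the initial condition, c_1 = 5, c_2 = 3.
z(ln 2) = (5)(2^4)(0) + (3)(2^1)(-1) = -6.

-6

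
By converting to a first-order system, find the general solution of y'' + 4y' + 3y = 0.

y(t) = K_1e^(-t) + K_2e^(-3t)

Let x_1 = y, x_2 = y'. Then x_1' = x_2 and x_2' = -3x_1 - 4x_2.
A = [[0,1],[-3,-4]]; det(A-λI) = λ^2 + 4λ + 3.
Eigenvalues λ = -1, -3 with eigenvectors (1,-1), (1,-3).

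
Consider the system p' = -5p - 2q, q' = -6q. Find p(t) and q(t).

p(t) = c_1e^(-5t) - 2c_2e^(-6t), q(t) = -c_2e^(-6t)

Coefficient matrix A = [[-5, -2], [0, -6]].
Characteristic polynomial det(A - λI) = λ^2 + 11λ + 30 = 0.
Eigenvalues λ = -5, -6.
For λ=-5: (A-λI) row 1 is [0, -2], so an eigenvector is (1, 0).
For λ=-6: (A-λI) row 1 is [1, -2], so an eigenvector is (-2, -1).
General solution: c_1e^(-5t)(1,0) + c_2e^(-6t)(-2,-1).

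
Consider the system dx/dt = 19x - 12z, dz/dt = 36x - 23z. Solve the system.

Coefficient matrix A = [[19, -12], [36, -23]].
Characteristic polynomial det(A - λI) = λ^2 + 4λ - 5 = 0.
Eigenvalues λ = -5, 1.
For λ=-5: (A-λI) row 1 is [24, -12], so an eigenvector is (1, 2).
For λ=1: (A-λI) row 1 is [18, -12], so an eigenvector is (2, 3).
General solution: C_1e^(-5t)(1,2) + C_2e^(t)(2,3).

x(t) = C_1e^(-5t) + 2C_2e^(t), z(t) = 2C_1e^(-5t) + 3C_2e^(t)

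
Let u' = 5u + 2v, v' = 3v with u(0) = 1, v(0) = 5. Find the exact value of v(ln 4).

A = [[5,2],[0,3]]; eigenvalues λ = 5, 3.
Eigenvectors: (-1,0) for λ=5, (1,-1) for λ=3.
From the initial condition, c_1 = -6, c_2 = -5.
v(ln 4) = (-6)(4^5)(0) + (-5)(4^3)(-1) = 320.

320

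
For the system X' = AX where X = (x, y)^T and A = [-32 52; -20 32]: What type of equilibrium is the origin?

A = [[-32,52],[-20,32]]; det(A-λI) = λ^2 + 16.
λ = 0 ± 4i: zero real part.

center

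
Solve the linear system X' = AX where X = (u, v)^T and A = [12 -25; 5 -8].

u(t) = -2c_1e^(2t)sin(5t) - c_1e^(2t)cos(5t) - c_2e^(2t)sin(5t) + 2c_2e^(2t)cos(5t), v(t) = -c_1e^(2t)sin(5t) + c_2e^(2t)cos(5t)

Coefficient matrix A = [[12, -25], [5, -8]].
Characteristic polynomial det(A - λI) = λ^2 - 4λ + 29 = 0.
Eigenvalues λ = 2 ± 5i (complex conjugate pair).
For λ=2+5i: an eigenvector is (-1,0) - i(-2,-1) = (-1 + 2i, 0 + i).
A real fundamental pair from Re and Im of e^((2+5i)t)v: X_1 = e^(2t)(cos(5t)·(-1,0) + sin(5t)·(-2,-1)), X_2 = e^(2t)(sin(5t)·(-1,0) - cos(5t)·(-2,-1)).
General solution: c_1X_1 + c_2X_2.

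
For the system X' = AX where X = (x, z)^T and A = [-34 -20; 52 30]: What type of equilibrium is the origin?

stable spiral

A = [[-34,-20],[52,30]]; det(A-λI) = λ^2 + 4λ + 20.
λ = -2 ± 4i: negative real part.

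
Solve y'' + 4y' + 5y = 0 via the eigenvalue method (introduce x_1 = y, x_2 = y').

y(t) = c_1e^(-2t)cos(t) + c_2e^(-2t)sin(t)

Let x_1 = y, x_2 = y'. Then x_1' = x_2 and x_2' = -5x_1 - 4x_2.
A = [[0,1],[-5,-4]]; det(A-λI) = λ^2 + 4λ + 5.
Eigenvalues λ = -2 ± i.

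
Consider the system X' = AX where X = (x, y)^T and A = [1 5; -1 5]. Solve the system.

x(t) = 2c_1e^(3t)sin(t) - c_1e^(3t)cos(t) - c_2e^(3t)sin(t) - 2c_2e^(3t)cos(t), y(t) = c_1e^(3t)sin(t) - c_2e^(3t)cos(t)

Coefficient matrix A = [[1, 5], [-1, 5]].
Characteristic polynomial det(A - λI) = λ^2 - 6λ + 10 = 0.
Eigenvalues λ = 3 ± i (complex conjugate pair).
For λ=3+i: an eigenvector is (-1,0) - i(2,1) = (-1 - 2i, 0 - i).
A real fundamental pair from Re and Im of e^((3+i)t)v: X_1 = e^(3t)(cos(t)·(-1,0) + sin(t)·(2,1)), X_2 = e^(3t)(sin(t)·(-1,0) - cos(t)·(2,1)).
General solution: c_1X_1 + c_2X_2.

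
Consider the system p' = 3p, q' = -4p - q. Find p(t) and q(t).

Coefficient matrix A = [[3, 0], [-4, -1]].
Characteristic polynomial det(A - λI) = λ^2 - 2λ - 3 = 0.
Eigenvalues λ = 3, -1.
For λ=3: (A-λI) row 2 is [-4, -4], so an eigenvector is (1, -1).
For λ=-1: (A-λI) row 1 is [4, 0], so an eigenvector is (0, -1).
General solution: c_1e^(3t)(1,-1) + c_2e^(-t)(0,-1).

p(t) = c_1e^(3t), q(t) = -c_1e^(3t) - c_2e^(-t)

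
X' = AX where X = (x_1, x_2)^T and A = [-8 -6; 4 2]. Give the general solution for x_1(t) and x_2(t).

Coefficient matrix A = [[-8, -6], [4, 2]].
Characteristic polynomial det(A - λI) = λ^2 + 6λ + 8 = 0.
Eigenvalues λ = -2, -4.
For λ=-2: (A-λI) row 1 is [-6, -6], so an eigenvector is (-1, 1).
For λ=-4: (A-λI) row 1 is [-4, -6], so an eigenvector is (3, -2).
General solution: C_1e^(-2t)(-1,1) + C_2e^(-4t)(3,-2).

x_1(t) = -C_1e^(-2t) + 3C_2e^(-4t), x_2(t) = C_1e^(-2t) - 2C_2e^(-4t)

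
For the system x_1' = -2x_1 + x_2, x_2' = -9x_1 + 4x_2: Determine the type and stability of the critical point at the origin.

unstable improper node

A = [[-2,1],[-9,4]]; det(A-λI) = λ^2 - 2λ + 1.
repeated λ = 1 with a single eigenvector.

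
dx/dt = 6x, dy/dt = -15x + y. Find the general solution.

x(t) = -K_2e^(6t), y(t) = K_1e^(t) + 3K_2e^(6t)

Coefficient matrix A = [[6, 0], [-15, 1]].
Characteristic polynomial det(A - λI) = λ^2 - 7λ + 6 = 0.
Eigenvalues λ = 1, 6.
For λ=1: (A-λI) row 1 is [5, 0], so an eigenvector is (0, 1).
For λ=6: (A-λI) row 2 is [-15, -5], so an eigenvector is (-1, 3).
General solution: K_1e^(t)(0,1) + K_2e^(6t)(-1,3).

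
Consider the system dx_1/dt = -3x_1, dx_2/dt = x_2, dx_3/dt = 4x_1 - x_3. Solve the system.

x_1(t) = C_2e^(-3t), x_2(t) = C_1e^(t), x_3(t) = -2C_2e^(-3t) + C_3e^(-t)

Coefficient matrix A = [[-3, 0, 0], [0, 1, 0], [4, 0, -1]].
det(A - λI) = 0 gives eigenvalues λ = 1, -3, -1.
For λ=1: eigenvector (0,1,0).
For λ=-3: eigenvector (1,0,-2).
For λ=-1: eigenvector (0,0,1).
General solution: C_1e^(t)(0,1,0) + C_2e^(-3t)(1,0,-2) + C_3e^(-t)(0,0,1).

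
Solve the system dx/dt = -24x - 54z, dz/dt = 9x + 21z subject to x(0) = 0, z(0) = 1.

x(t) = -6e^(3t) + 6e^(-6t), z(t) = 3e^(3t) - 2e^(-6t)

Coefficient matrix A = [[-24, -54], [9, 21]].
Characteristic polynomial det(A - λI) = λ^2 + 3λ - 18 = 0.
Eigenvalues λ = 3, -6.
For λ=3: (A-λI) row 1 is [-27, -54], so an eigenvector is (2, -1).
For λ=-6: (A-λI) row 1 is [-18, -54], so an eigenvector is (-3, 1).
General solution: K_1e^(3t)(2,-1) + K_2e^(-6t)(-3,1).
Applying x(0)=0, z(0)=1 gives K_1=-3, K_2=-2.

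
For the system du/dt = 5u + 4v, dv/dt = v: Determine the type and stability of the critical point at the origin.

unstable node

A = [[5,4],[0,1]]; det(A-λI) = λ^2 - 6λ + 5.
λ = 1, 5: both positive.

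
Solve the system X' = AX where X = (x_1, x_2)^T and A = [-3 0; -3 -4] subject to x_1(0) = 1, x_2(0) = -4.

Coefficient matrix A = [[-3, 0], [-3, -4]].
Characteristic polynomial det(A - λI) = λ^2 + 7λ + 12 = 0.
Eigenvalues λ = -3, -4.
For λ=-3: (A-λI) row 2 is [-3, -1], so an eigenvector is (-1, 3).
For λ=-4: (A-λI) row 1 is [1, 0], so an eigenvector is (0, 1).
General solution: C_1e^(-3t)(-1,3) + C_2e^(-4t)(0,1).
Applying x_1(0)=1, x_2(0)=-4 gives C_1=-1, C_2=-1.

x_1(t) = e^(-3t), x_2(t) = -3e^(-3t) - e^(-4t)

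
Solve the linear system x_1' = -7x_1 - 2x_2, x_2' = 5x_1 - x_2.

Coefficient matrix A = [[-7, -2], [5, -1]].
Characteristic polynomial det(A - λI) = λ^2 + 8λ + 17 = 0.
Eigenvalues λ = -4 ± i (complex conjugate pair).
For λ=-4+i: an eigenvector is (1,-2) - i(1,-1) = (1 - i, -2 + i).
A real fundamental pair from Re and Im of e^((-4+i)t)v: X_1 = e^(-4t)(cos(t)·(1,-2) + sin(t)·(1,-1)), X_2 = e^(-4t)(sin(t)·(1,-2) - cos(t)·(1,-1)).
General solution: K_1X_1 + K_2X_2.

x_1(t) = K_1e^(-4t)sin(t) + K_1e^(-4t)cos(t) + K_2e^(-4t)sin(t) - K_2e^(-4t)cos(t), x_2(t) = -K_1e^(-4t)sin(t) - 2K_1e^(-4t)cos(t) - 2K_2e^(-4t)sin(t) + K_2e^(-4t)cos(t)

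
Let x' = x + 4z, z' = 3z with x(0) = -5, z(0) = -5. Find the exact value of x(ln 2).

-70

A = [[1,4],[0,3]]; eigenvalues λ = 3, 1.
Eigenvectors: (-2,-1) for λ=3, (-1,0) for λ=1.
From the initial condition, c_1 = 5, c_2 = -5.
x(ln 2) = (5)(2^3)(-2) + (-5)(2^1)(-1) = -70.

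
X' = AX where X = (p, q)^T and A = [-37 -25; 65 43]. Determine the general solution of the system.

Coefficient matrix A = [[-37, -25], [65, 43]].
Characteristic polynomial det(A - λI) = λ^2 - 6λ + 34 = 0.
Eigenvalues λ = 3 ± 5i (complex conjugate pair).
For λ=3+5i: an eigenvector is (-2,3) - i(1,-2) = (-2 - i, 3 + 2i).
A real fundamental pair from Re and Im of e^((3+5i)t)v: X_1 = e^(3t)(cos(5t)·(-2,3) + sin(5t)·(1,-2)), X_2 = e^(3t)(sin(5t)·(-2,3) - cos(5t)·(1,-2)).
General solution: C_1X_1 + C_2X_2.

p(t) = C_1e^(3t)sin(5t) - 2C_1e^(3t)cos(5t) - 2C_2e^(3t)sin(5t) - C_2e^(3t)cos(5t), q(t) = -2C_1e^(3t)sin(5t) + 3C_1e^(3t)cos(5t) + 3C_2e^(3t)sin(5t) + 2C_2e^(3t)cos(5t)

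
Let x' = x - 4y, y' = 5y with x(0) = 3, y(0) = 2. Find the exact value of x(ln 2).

-54

A = [[1,-4],[0,5]]; eigenvalues λ = 1, 5.
Eigenvectors: (-1,0) for λ=1, (-1,1) for λ=5.
From the initial condition, c_1 = -5, c_2 = 2.
x(ln 2) = (-5)(2^1)(-1) + (2)(2^5)(-1) = -54.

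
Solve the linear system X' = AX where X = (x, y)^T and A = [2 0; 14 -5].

x(t) = c_2e^(2t), y(t) = c_1e^(-5t) + 2c_2e^(2t)

Coefficient matrix A = [[2, 0], [14, -5]].
Characteristic polynomial det(A - λI) = λ^2 + 3λ - 10 = 0.
Eigenvalues λ = -5, 2.
For λ=-5: (A-λI) row 1 is [7, 0], so an eigenvector is (0, 1).
For λ=2: (A-λI) row 2 is [14, -7], so an eigenvector is (1, 2).
General solution: c_1e^(-5t)(0,1) + c_2e^(2t)(1,2).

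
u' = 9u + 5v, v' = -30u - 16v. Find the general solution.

Coefficient matrix A = [[9, 5], [-30, -16]].
Characteristic polynomial det(A - λI) = λ^2 + 7λ + 6 = 0.
Eigenvalues λ = -6, -1.
For λ=-6: (A-λI) row 1 is [15, 5], so an eigenvector is (-1, 3).
For λ=-1: (A-λI) row 1 is [10, 5], so an eigenvector is (1, -2).
General solution: C_1e^(-6t)(-1,3) + C_2e^(-t)(1,-2).

u(t) = -C_1e^(-6t) + C_2e^(-t), v(t) = 3C_1e^(-6t) - 2C_2e^(-t)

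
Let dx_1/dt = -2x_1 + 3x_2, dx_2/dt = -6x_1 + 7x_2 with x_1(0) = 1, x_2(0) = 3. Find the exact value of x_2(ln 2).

A = [[-2,3],[-6,7]]; eigenvalues λ = 1, 4.
Eigenvectors: (1,1) for λ=1, (-1,-2) for λ=4.
From the initial condition, c_1 = -1, c_2 = -2.
x_2(ln 2) = (-1)(2^1)(1) + (-2)(2^4)(-2) = 62.

62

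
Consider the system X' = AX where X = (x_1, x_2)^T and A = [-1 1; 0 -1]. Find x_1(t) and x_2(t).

x_1(t) = K_1e^(-t) + K_2te^(-t) - 2K_2e^(-t), x_2(t) = K_2e^(-t)

Coefficient matrix A = [[-1, 1], [0, -1]].
Characteristic polynomial det(A - λI) = λ^2 + 2λ + 1 = 0.
Single eigenvalue λ = -1 with algebraic multiplicity 2.
Eigenvector v = (1,0); generalized eigenvector w with (A-λI)w=v is (-2,1).
General solution: e^(-t)[K_1·v + K_2·(t·v + w)].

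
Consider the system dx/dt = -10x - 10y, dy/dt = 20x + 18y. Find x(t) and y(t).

Coefficient matrix A = [[-10, -10], [20, 18]].
Characteristic polynomial det(A - λI) = λ^2 - 8λ + 20 = 0.
Eigenvalues λ = 4 ± 2i (complex conjugate pair).
For λ=4+2i: an eigenvector is (-2,3) - i(-1,1) = (-2 + i, 3 - i).
A real fundamental pair from Re and Im of e^((4+2i)t)v: X_1 = e^(4t)(cos(2t)·(-2,3) + sin(2t)·(-1,1)), X_2 = e^(4t)(sin(2t)·(-2,3) - cos(2t)·(-1,1)).
General solution: K_1X_1 + K_2X_2.

x(t) = -K_1e^(4t)sin(2t) - 2K_1e^(4t)cos(2t) - 2K_2e^(4t)sin(2t) + K_2e^(4t)cos(2t), y(t) = K_1e^(4t)sin(2t) + 3K_1e^(4t)cos(2t) + 3K_2e^(4t)sin(2t) - K_2e^(4t)cos(2t)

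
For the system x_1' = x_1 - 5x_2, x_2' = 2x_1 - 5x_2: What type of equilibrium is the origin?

stable spiral

A = [[1,-5],[2,-5]]; det(A-λI) = λ^2 + 4λ + 5.
λ = -2 ± i: negative real part.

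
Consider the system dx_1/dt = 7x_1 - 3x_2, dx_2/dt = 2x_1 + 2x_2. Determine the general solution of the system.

x_1(t) = C_1e^(4t) - 3C_2e^(5t), x_2(t) = C_1e^(4t) - 2C_2e^(5t)

Coefficient matrix A = [[7, -3], [2, 2]].
Characteristic polynomial det(A - λI) = λ^2 - 9λ + 20 = 0.
Eigenvalues λ = 4, 5.
For λ=4: (A-λI) row 1 is [3, -3], so an eigenvector is (1, 1).
For λ=5: (A-λI) row 1 is [2, -3], so an eigenvector is (-3, -2).
General solution: C_1e^(4t)(1,1) + C_2e^(5t)(-3,-2).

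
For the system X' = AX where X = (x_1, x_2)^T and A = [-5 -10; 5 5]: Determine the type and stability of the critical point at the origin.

center

A = [[-5,-10],[5,5]]; det(A-λI) = λ^2 + 25.
λ = 0 ± 5i: zero real part.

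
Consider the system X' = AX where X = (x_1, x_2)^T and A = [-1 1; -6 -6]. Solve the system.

x_1(t) = -K_1e^(-4t) - K_2e^(-3t), x_2(t) = 3K_1e^(-4t) + 2K_2e^(-3t)

Coefficient matrix A = [[-1, 1], [-6, -6]].
Characteristic polynomial det(A - λI) = λ^2 + 7λ + 12 = 0.
Eigenvalues λ = -4, -3.
For λ=-4: (A-λI) row 1 is [3, 1], so an eigenvector is (-1, 3).
For λ=-3: (A-λI) row 1 is [2, 1], so an eigenvector is (-1, 2).
General solution: K_1e^(-4t)(-1,3) + K_2e^(-3t)(-1,2).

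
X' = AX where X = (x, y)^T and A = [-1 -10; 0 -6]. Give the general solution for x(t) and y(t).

Coefficient matrix A = [[-1, -10], [0, -6]].
Characteristic polynomial det(A - λI) = λ^2 + 7λ + 6 = 0.
Eigenvalues λ = -6, -1.
For λ=-6: (A-λI) row 1 is [5, -10], so an eigenvector is (-2, -1).
For λ=-1: (A-λI) row 1 is [0, -10], so an eigenvector is (-1, 0).
General solution: K_1e^(-6t)(-2,-1) + K_2e^(-t)(-1,0).

x(t) = -2K_1e^(-6t) - K_2e^(-t), y(t) = -K_1e^(-6t)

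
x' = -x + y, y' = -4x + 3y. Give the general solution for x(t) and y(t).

x(t) = c_1e^(t) + c_2te^(t) - 2c_2e^(t), y(t) = 2c_1e^(t) + 2c_2te^(t) - 3c_2e^(t)

Coefficient matrix A = [[-1, 1], [-4, 3]].
Characteristic polynomial det(A - λI) = λ^2 - 2λ + 1 = 0.
Single eigenvalue λ = 1 with algebraic multiplicity 2.
Eigenvector v = (1,2); generalized eigenvector w with (A-λI)w=v is (-2,-3).
General solution: e^(t)[c_1·v + c_2·(t·v + w)].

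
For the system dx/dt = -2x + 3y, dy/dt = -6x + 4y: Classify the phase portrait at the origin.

unstable spiral

A = [[-2,3],[-6,4]]; det(A-λI) = λ^2 - 2λ + 10.
λ = 1 ± 3i: positive real part.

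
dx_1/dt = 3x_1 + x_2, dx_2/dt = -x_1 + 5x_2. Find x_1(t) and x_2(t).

x_1(t) = -c_1e^(4t) - c_2te^(4t) + c_2e^(4t), x_2(t) = -c_1e^(4t) - c_2te^(4t)

Coefficient matrix A = [[3, 1], [-1, 5]].
Characteristic polynomial det(A - λI) = λ^2 - 8λ + 16 = 0.
Single eigenvalue λ = 4 with algebraic multiplicity 2.
Eigenvector v = (-1,-1); generalized eigenvector w with (A-λI)w=v is (1,0).
General solution: e^(4t)[c_1·v + c_2·(t·v + w)].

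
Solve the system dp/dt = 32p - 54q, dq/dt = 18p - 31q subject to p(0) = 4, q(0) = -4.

p(t) = 40e^(5t) - 36e^(-4t), q(t) = 20e^(5t) - 24e^(-4t)

Coefficient matrix A = [[32, -54], [18, -31]].
Characteristic polynomial det(A - λI) = λ^2 - λ - 20 = 0.
Eigenvalues λ = 5, -4.
For λ=5: (A-λI) row 1 is [27, -54], so an eigenvector is (2, 1).
For λ=-4: (A-λI) row 1 is [36, -54], so an eigenvector is (-3, -2).
General solution: K_1e^(5t)(2,1) + K_2e^(-4t)(-3,-2).
Applying p(0)=4, q(0)=-4 gives K_1=20, K_2=12.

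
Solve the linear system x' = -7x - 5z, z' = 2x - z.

Coefficient matrix A = [[-7, -5], [2, -1]].
Characteristic polynomial det(A - λI) = λ^2 + 8λ + 17 = 0.
Eigenvalues λ = -4 ± i (complex conjugate pair).
For λ=-4+i: an eigenvector is (-1,1) - i(-2,1) = (-1 + 2i, 1 - i).
A real fundamental pair from Re and Im of e^((-4+i)t)v: X_1 = e^(-4t)(cos(t)·(-1,1) + sin(t)·(-2,1)), X_2 = e^(-4t)(sin(t)·(-1,1) - cos(t)·(-2,1)).
General solution: K_1X_1 + K_2X_2.

x(t) = -2K_1e^(-4t)sin(t) - K_1e^(-4t)cos(t) - K_2e^(-4t)sin(t) + 2K_2e^(-4t)cos(t), z(t) = K_1e^(-4t)sin(t) + K_1e^(-4t)cos(t) + K_2e^(-4t)sin(t) - K_2e^(-4t)cos(t)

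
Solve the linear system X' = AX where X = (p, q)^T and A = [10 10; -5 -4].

p(t) = c_1e^(3t)sin(t) + 3c_1e^(3t)cos(t) + 3c_2e^(3t)sin(t) - c_2e^(3t)cos(t), q(t) = -c_1e^(3t)sin(t) - 2c_1e^(3t)cos(t) - 2c_2e^(3t)sin(t) + c_2e^(3t)cos(t)

Coefficient matrix A = [[10, 10], [-5, -4]].
Characteristic polynomial det(A - λI) = λ^2 - 6λ + 10 = 0.
Eigenvalues λ = 3 ± i (complex conjugate pair).
For λ=3+i: an eigenvector is (3,-2) - i(1,-1) = (3 - i, -2 + i).
A real fundamental pair from Re and Im of e^((3+i)t)v: X_1 = e^(3t)(cos(t)·(3,-2) + sin(t)·(1,-1)), X_2 = e^(3t)(sin(t)·(3,-2) - cos(t)·(1,-1)).
General solution: c_1X_1 + c_2X_2.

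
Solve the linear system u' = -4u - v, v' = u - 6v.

u(t) = -c_1e^(-5t) - c_2te^(-5t), v(t) = -c_1e^(-5t) - c_2te^(-5t) + c_2e^(-5t)

Coefficient matrix A = [[-4, -1], [1, -6]].
Characteristic polynomial det(A - λI) = λ^2 + 10λ + 25 = 0.
Single eigenvalue λ = -5 with algebraic multiplicity 2.
Eigenvector v = (-1,-1); generalized eigenvector w with (A-λI)w=v is (0,1).
General solution: e^(-5t)[c_1·v + c_2·(t·v + w)].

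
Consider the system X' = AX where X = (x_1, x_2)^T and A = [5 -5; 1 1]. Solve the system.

x_1(t) = C_1e^(3t)sin(t) - 2C_1e^(3t)cos(t) - 2C_2e^(3t)sin(t) - C_2e^(3t)cos(t), x_2(t) = -C_1e^(3t)cos(t) - C_2e^(3t)sin(t)

Coefficient matrix A = [[5, -5], [1, 1]].
Characteristic polynomial det(A - λI) = λ^2 - 6λ + 10 = 0.
Eigenvalues λ = 3 ± i (complex conjugate pair).
For λ=3+i: an eigenvector is (-2,-1) - i(1,0) = (-2 - i, -1).
A real fundamental pair from Re and Im of e^((3+i)t)v: X_1 = e^(3t)(cos(t)·(-2,-1) + sin(t)·(1,0)), X_2 = e^(3t)(sin(t)·(-2,-1) - cos(t)·(1,0)).
General solution: C_1X_1 + C_2X_2.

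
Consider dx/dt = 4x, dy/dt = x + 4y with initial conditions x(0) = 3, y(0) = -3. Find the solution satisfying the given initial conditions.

Coefficient matrix A = [[4, 0], [1, 4]].
Characteristic polynomial det(A - λI) = λ^2 - 8λ + 16 = 0.
Single eigenvalue λ = 4 with algebraic multiplicity 2.
Eigenvector v = (0,-1); generalized eigenvector w with (A-λI)w=v is (-1,-3).
General solution: e^(4t)[C_1·v + C_2·(t·v + w)].
Applying x(0)=3, y(0)=-3 gives C_1=12, C_2=-3.

x(t) = 3e^(4t), y(t) = 3te^(4t) - 3e^(4t)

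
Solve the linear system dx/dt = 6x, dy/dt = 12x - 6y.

Coefficient matrix A = [[6, 0], [12, -6]].
Characteristic polynomial det(A - λI) = λ^2 - 36 = 0.
Eigenvalues λ = -6, 6.
For λ=-6: (A-λI) row 1 is [12, 0], so an eigenvector is (0, -1).
For λ=6: (A-λI) row 2 is [12, -12], so an eigenvector is (1, 1).
General solution: K_1e^(-6t)(0,-1) + K_2e^(6t)(1,1).

x(t) = K_2e^(6t), y(t) = -K_1e^(-6t) + K_2e^(6t)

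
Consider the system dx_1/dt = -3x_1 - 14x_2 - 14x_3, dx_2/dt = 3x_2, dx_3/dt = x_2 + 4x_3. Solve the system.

x_1(t) = c_1e^(-3t) - 2c_2e^(4t), x_2(t) = -c_3e^(3t), x_3(t) = c_2e^(4t) + c_3e^(3t)

Coefficient matrix A = [[-3, -14, -14], [0, 3, 0], [0, 1, 4]].
det(A - λI) = 0 gives eigenvalues λ = -3, 4, 3.
For λ=-3: eigenvector (1,0,0).
For λ=4: eigenvector (-2,0,1).
For λ=3: eigenvector (0,-1,1).
General solution: c_1e^(-3t)(1,0,0) + c_2e^(4t)(-2,0,1) + c_3e^(3t)(0,-1,1).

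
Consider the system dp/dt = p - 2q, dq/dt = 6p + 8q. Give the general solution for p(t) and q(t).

p(t) = 2K_1e^(4t) + K_2e^(5t), q(t) = -3K_1e^(4t) - 2K_2e^(5t)

Coefficient matrix A = [[1, -2], [6, 8]].
Characteristic polynomial det(A - λI) = λ^2 - 9λ + 20 = 0.
Eigenvalues λ = 4, 5.
For λ=4: (A-λI) row 1 is [-3, -2], so an eigenvector is (2, -3).
For λ=5: (A-λI) row 1 is [-4, -2], so an eigenvector is (1, -2).
General solution: K_1e^(4t)(2,-3) + K_2e^(5t)(1,-2).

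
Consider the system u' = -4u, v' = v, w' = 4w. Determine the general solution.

u(t) = C_1e^(-4t), v(t) = C_2e^(t), w(t) = C_3e^(4t)

Coefficient matrix A = [[-4, 0, 0], [0, 1, 0], [0, 0, 4]].
det(A - λI) = 0 gives eigenvalues λ = -4, 1, 4.
For λ=-4: eigenvector (1,0,0).
For λ=1: eigenvector (0,1,0).
For λ=4: eigenvector (0,0,1).
General solution: C_1e^(-4t)(1,0,0) + C_2e^(t)(0,1,0) + C_3e^(4t)(0,0,1).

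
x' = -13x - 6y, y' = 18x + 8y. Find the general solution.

x(t) = 2C_1e^(-4t) + C_2e^(-t), y(t) = -3C_1e^(-4t) - 2C_2e^(-t)

Coefficient matrix A = [[-13, -6], [18, 8]].
Characteristic polynomial det(A - λI) = λ^2 + 5λ + 4 = 0.
Eigenvalues λ = -4, -1.
For λ=-4: (A-λI) row 1 is [-9, -6], so an eigenvector is (2, -3).
For λ=-1: (A-λI) row 1 is [-12, -6], so an eigenvector is (1, -2).
General solution: C_1e^(-4t)(2,-3) + C_2e^(-t)(1,-2).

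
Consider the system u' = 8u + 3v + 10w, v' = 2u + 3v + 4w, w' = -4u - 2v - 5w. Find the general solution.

u(t) = -K_1e^(t) - K_2e^(2t) - 2K_3e^(3t), v(t) = -K_1e^(t) + 2K_2e^(2t), w(t) = K_1e^(t) + K_3e^(3t)

Coefficient matrix A = [[8, 3, 10], [2, 3, 4], [-4, -2, -5]].
det(A - λI) = 0 gives eigenvalues λ = 1, 2, 3.
For λ=1: eigenvector (-1,-1,1).
For λ=2: eigenvector (-1,2,0).
For λ=3: eigenvector (-2,0,1).
General solution: K_1e^(t)(-1,-1,1) + K_2e^(2t)(-1,2,0) + K_3e^(3t)(-2,0,1).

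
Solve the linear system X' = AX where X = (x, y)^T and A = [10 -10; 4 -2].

Coefficient matrix A = [[10, -10], [4, -2]].
Characteristic polynomial det(A - λI) = λ^2 - 8λ + 20 = 0.
Eigenvalues λ = 4 ± 2i (complex conjugate pair).
For λ=4+2i: an eigenvector is (2,1) - i(1,1) = (2 - i, 1 - i).
A real fundamental pair from Re and Im of e^((4+2i)t)v: X_1 = e^(4t)(cos(2t)·(2,1) + sin(2t)·(1,1)), X_2 = e^(4t)(sin(2t)·(2,1) - cos(2t)·(1,1)).
General solution: C_1X_1 + C_2X_2.

x(t) = C_1e^(4t)sin(2t) + 2C_1e^(4t)cos(2t) + 2C_2e^(4t)sin(2t) - C_2e^(4t)cos(2t), y(t) = C_1e^(4t)sin(2t) + C_1e^(4t)cos(2t) + C_2e^(4t)sin(2t) - C_2e^(4t)cos(2t)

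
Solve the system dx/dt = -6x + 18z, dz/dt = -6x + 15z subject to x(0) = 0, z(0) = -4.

Coefficient matrix A = [[-6, 18], [-6, 15]].
Characteristic polynomial det(A - λI) = λ^2 - 9λ + 18 = 0.
Eigenvalues λ = 6, 3.
For λ=6: (A-λI) row 1 is [-12, 18], so an eigenvector is (-3, -2).
For λ=3: (A-λI) row 1 is [-9, 18], so an eigenvector is (2, 1).
General solution: c_1e^(6t)(-3,-2) + c_2e^(3t)(2,1).
Applying x(0)=0, z(0)=-4 gives c_1=8, c_2=12.

x(t) = -24e^(6t) + 24e^(3t), z(t) = -16e^(6t) + 12e^(3t)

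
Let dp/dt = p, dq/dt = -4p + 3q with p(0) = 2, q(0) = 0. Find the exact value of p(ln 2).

4

A = [[1,0],[-4,3]]; eigenvalues λ = 1, 3.
Eigenvectors: (1,2) for λ=1, (0,-1) for λ=3.
From the initial condition, c_1 = 2, c_2 = 4.
p(ln 2) = (2)(2^1)(1) + (4)(2^3)(0) = 4.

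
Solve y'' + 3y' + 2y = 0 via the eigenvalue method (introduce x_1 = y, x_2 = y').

Let x_1 = y, x_2 = y'. Then x_1' = x_2 and x_2' = -2x_1 - 3x_2.
A = [[0,1],[-2,-3]]; det(A-λI) = λ^2 + 3λ + 2.
Eigenvalues λ = -2, -1 with eigenvectors (1,-2), (1,-1).

y(t) = c_1e^(-2t) + c_2e^(-t)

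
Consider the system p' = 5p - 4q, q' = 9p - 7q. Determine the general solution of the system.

p(t) = 2K_1e^(-t) + 2K_2te^(-t) - K_2e^(-t), q(t) = 3K_1e^(-t) + 3K_2te^(-t) - 2K_2e^(-t)

Coefficient matrix A = [[5, -4], [9, -7]].
Characteristic polynomial det(A - λI) = λ^2 + 2λ + 1 = 0.
Single eigenvalue λ = -1 with algebraic multiplicity 2.
Eigenvector v = (2,3); generalized eigenvector w with (A-λI)w=v is (-1,-2).
General solution: e^(-t)[K_1·v + K_2·(t·v + w)].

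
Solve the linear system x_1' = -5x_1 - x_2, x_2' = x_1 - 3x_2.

Coefficient matrix A = [[-5, -1], [1, -3]].
Characteristic polynomial det(A - λI) = λ^2 + 8λ + 16 = 0.
Single eigenvalue λ = -4 with algebraic multiplicity 2.
Eigenvector v = (1,-1); generalized eigenvector w with (A-λI)w=v is (0,-1).
General solution: e^(-4t)[c_1·v + c_2·(t·v + w)].

x_1(t) = c_1e^(-4t) + c_2te^(-4t), x_2(t) = -c_1e^(-4t) - c_2te^(-4t) - c_2e^(-4t)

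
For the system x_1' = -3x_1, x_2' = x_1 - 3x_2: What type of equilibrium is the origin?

A = [[-3,0],[1,-3]]; det(A-λI) = λ^2 + 6λ + 9.
repeated λ = -3 with a single eigenvector.

stable improper node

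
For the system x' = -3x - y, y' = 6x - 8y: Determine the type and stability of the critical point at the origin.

A = [[-3,-1],[6,-8]]; det(A-λI) = λ^2 + 11λ + 30.
λ = -5, -6: both negative.

stable node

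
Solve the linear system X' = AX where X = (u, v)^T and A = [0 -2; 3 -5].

u(t) = -C_1e^(-2t) + 2C_2e^(-3t), v(t) = -C_1e^(-2t) + 3C_2e^(-3t)

Coefficient matrix A = [[0, -2], [3, -5]].
Characteristic polynomial det(A - λI) = λ^2 + 5λ + 6 = 0.
Eigenvalues λ = -2, -3.
For λ=-2: (A-λI) row 1 is [2, -2], so an eigenvector is (-1, -1).
For λ=-3: (A-λI) row 1 is [3, -2], so an eigenvector is (2, 3).
General solution: C_1e^(-2t)(-1,-1) + C_2e^(-3t)(2,3).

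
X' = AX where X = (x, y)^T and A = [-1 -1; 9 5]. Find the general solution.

Coefficient matrix A = [[-1, -1], [9, 5]].
Characteristic polynomial det(A - λI) = λ^2 - 4λ + 4 = 0.
Single eigenvalue λ = 2 with algebraic multiplicity 2.
Eigenvector v = (1,-3); generalized eigenvector w with (A-λI)w=v is (-1,2).
General solution: e^(2t)[C_1·v + C_2·(t·v + w)].

x(t) = C_1e^(2t) + C_2te^(2t) - C_2e^(2t), y(t) = -3C_1e^(2t) - 3C_2te^(2t) + 2C_2e^(2t)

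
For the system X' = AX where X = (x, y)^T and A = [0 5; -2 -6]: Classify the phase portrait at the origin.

A = [[0,5],[-2,-6]]; det(A-λI) = λ^2 + 6λ + 10.
λ = -3 ± i: negative real part.

stable spiral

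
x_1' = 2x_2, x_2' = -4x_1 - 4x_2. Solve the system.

Coefficient matrix A = [[0, 2], [-4, -4]].
Characteristic polynomial det(A - λI) = λ^2 + 4λ + 8 = 0.
Eigenvalues λ = -2 ± 2i (complex conjugate pair).
For λ=-2+2i: an eigenvector is (0,-1) - i(-1,1) = (0 + i, -1 - i).
A real fundamental pair from Re and Im of e^((-2+2i)t)v: X_1 = e^(-2t)(cos(2t)·(0,-1) + sin(2t)·(-1,1)), X_2 = e^(-2t)(sin(2t)·(0,-1) - cos(2t)·(-1,1)).
General solution: K_1X_1 + K_2X_2.

x_1(t) = -K_1e^(-2t)sin(2t) + K_2e^(-2t)cos(2t), x_2(t) = K_1e^(-2t)sin(2t) - K_1e^(-2t)cos(2t) - K_2e^(-2t)sin(2t) - K_2e^(-2t)cos(2t)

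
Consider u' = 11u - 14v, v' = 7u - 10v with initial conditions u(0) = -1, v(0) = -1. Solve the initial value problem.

u(t) = -e^(-3t), v(t) = -e^(-3t)

Coefficient matrix A = [[11, -14], [7, -10]].
Characteristic polynomial det(A - λI) = λ^2 - λ - 12 = 0.
Eigenvalues λ = -3, 4.
For λ=-3: (A-λI) row 1 is [14, -14], so an eigenvector is (-1, -1).
For λ=4: (A-λI) row 1 is [7, -14], so an eigenvector is (2, 1).
General solution: c_1e^(-3t)(-1,-1) + c_2e^(4t)(2,1).
Applying u(0)=-1, v(0)=-1 gives c_1=1, c_2=0.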